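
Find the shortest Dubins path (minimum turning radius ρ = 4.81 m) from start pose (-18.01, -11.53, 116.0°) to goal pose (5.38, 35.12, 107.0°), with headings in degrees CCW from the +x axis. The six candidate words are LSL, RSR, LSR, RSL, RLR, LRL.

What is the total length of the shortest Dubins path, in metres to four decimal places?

Let ψ = atan2(Δy, Δx) = atan2(46.65, 23.39) = 63.3711° be the start→goal bearing.
Normalize: d = |goal − start| / ρ = 52.185387/4.81 = 10.849353, α = (θ_start − ψ) mod 360° = 52.6289° = 0.918547 rad, β = (θ_goal − ψ) mod 360° = 43.6289° = 0.761468 rad.
Common terms: sin α = 0.794721, cos α = 0.606975, sin β = 0.689985, cos β = 0.723824, cos(α−β) = 0.987688, d² = 117.708456. Work in radians in the unit-radius frame; every candidate has L = ρ·(t + p + q).
LSL: p² = 2 + d² − 2cos(α−β) + 2d(sin α − sin β) = 120.005719; p = √p² = 10.954712; φ = atan2(cos β − cos α, d + sin α − sin β) = 0.010667 rad; t = (φ − α) mod 2π = 5.375305 rad, q = (β − φ) mod 2π = 0.750801 rad → L = 4.81·(5.375305 + 10.954712 + 0.750801) = 4.81·17.080818 = 82.158734 m
RSR: p² = 2 + d² − 2cos(α−β) + 2d(sin β − sin α) = 115.460439; p = √p² = 10.745252; φ = atan2(cos α − cos β, d − sin α + sin β) = -0.010875 rad; t = (α − φ) mod 2π = 0.929422 rad, q = (φ − β) mod 2π = 5.510843 rad → L = 4.81·(0.929422 + 10.745252 + 5.510843) = 4.81·17.185517 = 82.662336 m
LSR: p² = d² − 2 + 2cos(α−β) + 2d(sin α + sin β) = 149.900013; p = √p² = 12.243366; φ = atan2(−cos α − cos β, d + sin α + sin β) − atan2(−2, p) = 0.054443 rad; t = (φ − α) mod 2π = 5.419081 rad, q = (φ − β) mod 2π = 5.576161 rad → L = 4.81·(5.419081 + 12.243366 + 5.576161) = 4.81·23.238608 = 111.777704 m
RSL: p² = d² − 2 + 2cos(α−β) − 2d(sin α + sin β) = 85.467651; p = √p² = 9.244872; φ = atan2(cos α + cos β, d − sin α − sin β) − atan2(2, p) = -0.071889 rad; t = (α − φ) mod 2π = 0.990437 rad, q = (β − φ) mod 2π = 0.833357 rad → L = 4.81·(0.990437 + 9.244872 + 0.833357) = 4.81·11.068665 = 53.240279 m
RLR: c = (6 − d² + 2cos(α−β) + 2d(sin α − sin β))/8 = -13.432555, |c| > 1 → infeasible
LRL: c = (6 − d² + 2cos(α−β) − 2d(sin α − sin β))/8 = -14.000715, |c| > 1 → infeasible
Shortest: RSL with L = 53.240279 m ≈ 53.2403 m

53.2403 m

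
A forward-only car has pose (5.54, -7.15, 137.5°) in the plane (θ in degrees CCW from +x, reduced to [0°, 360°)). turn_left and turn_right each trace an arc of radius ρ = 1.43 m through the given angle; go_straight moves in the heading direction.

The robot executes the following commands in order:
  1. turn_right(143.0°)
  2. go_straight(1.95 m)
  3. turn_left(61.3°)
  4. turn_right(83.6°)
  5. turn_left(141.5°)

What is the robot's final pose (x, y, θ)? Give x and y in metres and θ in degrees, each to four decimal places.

(13.7299, -1.9386, 113.7000°)

set_pose: (x, y, θ) = (5.5400, -7.1500, 137.5000°), ρ = 1.43
turn_right(143.0°): centre at ρ to the right, rotate −143.0° → (6.6432, -4.6723, -5.5000° ≡ 354.5000°)
go_straight(1.95): x += 1.95·cos θ, y += 1.95·sin θ → (8.5842, -4.8592, 354.5000°)
turn_left(61.3°): centre at ρ to the left, rotate +61.3° → (9.9040, -4.2395, 415.8000° ≡ 55.8000°)
turn_right(83.6°): centre at ρ to the right, rotate −83.6° → (11.7536, -3.7784, -27.8000° ≡ 332.2000°)
turn_left(141.5°): centre at ρ to the left, rotate +141.5° → (13.7299, -1.9386, 473.7000° ≡ 113.7000°)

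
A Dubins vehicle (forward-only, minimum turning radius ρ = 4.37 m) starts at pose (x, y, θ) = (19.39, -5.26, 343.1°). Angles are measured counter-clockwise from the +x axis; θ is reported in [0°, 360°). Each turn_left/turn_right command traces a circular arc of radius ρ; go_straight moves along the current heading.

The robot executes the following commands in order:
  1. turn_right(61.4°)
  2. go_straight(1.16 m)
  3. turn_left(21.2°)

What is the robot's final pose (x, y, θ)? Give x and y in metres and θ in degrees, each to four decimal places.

set_pose: (x, y, θ) = (19.3900, -5.2600, 343.1000°), ρ = 4.37
turn_right(61.4°): centre at ρ to the right, rotate −61.4° → (22.3988, -8.5551, 281.7000°)
go_straight(1.16): x += 1.16·cos θ, y += 1.16·sin θ → (22.6341, -9.6910, 281.7000°)
turn_left(21.2°): centre at ρ to the left, rotate +21.2° → (23.2441, -11.1785, 302.9000°)

(23.2441, -11.1785, 302.9000°)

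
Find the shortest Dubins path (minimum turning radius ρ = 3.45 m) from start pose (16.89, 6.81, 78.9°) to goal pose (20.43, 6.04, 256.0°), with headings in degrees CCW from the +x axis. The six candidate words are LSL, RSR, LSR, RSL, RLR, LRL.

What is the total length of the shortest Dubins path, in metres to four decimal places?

Let ψ = atan2(Δy, Δx) = atan2(-0.77, 3.54) = -12.2715° be the start→goal bearing.
Normalize: d = |goal − start| / ρ = 3.622775/3.45 = 1.050080, α = (θ_start − ψ) mod 360° = 91.1715° = 1.591243 rad, β = (θ_goal − ψ) mod 360° = 268.2715° = 4.682221 rad.
Common terms: sin α = 0.999791, cos α = -0.020445, sin β = -0.999545, cos β = -0.030164, cos(α−β) = -0.998719, d² = 1.102668. Work in radians in the unit-radius frame; every candidate has L = ρ·(t + p + q).
LSL: p² = 2 + d² − 2cos(α−β) + 2d(sin α − sin β) = 9.299031; p = √p² = 3.049431; φ = atan2(cos β − cos α, d + sin α − sin β) = -0.003187 rad; t = (φ − α) mod 2π = 4.688756 rad, q = (β − φ) mod 2π = 4.685408 rad → L = 3.45·(4.688756 + 3.049431 + 4.685408) = 3.45·12.423595 = 42.861401 m
RSR: p² = 2 + d² − 2cos(α−β) + 2d(sin β − sin α) = 0.901182; p = √p² = 0.949306; φ = atan2(cos α − cos β, d − sin α + sin β) = 3.131355 rad; t = (α − φ) mod 2π = 4.743073 rad, q = (φ − β) mod 2π = 4.732319 rad → L = 3.45·(4.743073 + 0.949306 + 4.732319) = 3.45·10.424698 = 35.965210 m
LSR: p² = d² − 2 + 2cos(α−β) + 2d(sin α + sin β) = -2.894255 < 0 → infeasible
RSL: p² = d² − 2 + 2cos(α−β) − 2d(sin α + sin β) = -2.895288 < 0 → infeasible
RLR: c = (6 − d² + 2cos(α−β) + 2d(sin α − sin β))/8 = 0.887352; p = 2π − arccos c = 5.803960 rad; φ = atan2(cos α − cos β, d − sin α + sin β) = 3.131355 rad; t = (α − φ + p/2) mod 2π = 1.361868 rad, q = (α − β − t + p) mod 2π = 1.351114 rad → L = 3.45·(1.361868 + 5.803960 + 1.351114) = 3.45·8.516941 = 29.383448 m
LRL: c = (6 − d² + 2cos(α−β) − 2d(sin α − sin β))/8 = -0.162379; p = 2π − arccos c = 4.549288 rad; φ = atan2(cos β − cos α, d + sin α − sin β) = -0.003187 rad; t = (φ − α + p/2) mod 2π = 0.680214 rad, q = (β − α − t + p) mod 2π = 0.676867 rad → L = 3.45·(0.680214 + 4.549288 + 0.676867) = 3.45·5.906369 = 20.376972 m
Shortest: LRL with L = 20.376972 m ≈ 20.3770 m

20.3770 m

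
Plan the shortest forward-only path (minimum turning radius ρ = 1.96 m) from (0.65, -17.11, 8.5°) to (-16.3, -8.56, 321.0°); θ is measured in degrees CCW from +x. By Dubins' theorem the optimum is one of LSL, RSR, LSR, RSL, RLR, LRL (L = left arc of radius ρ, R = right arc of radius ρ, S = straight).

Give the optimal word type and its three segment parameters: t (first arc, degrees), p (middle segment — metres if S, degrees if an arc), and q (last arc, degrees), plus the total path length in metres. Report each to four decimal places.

LSL: t = 143.6968°, p = 17.4402 m, q = 168.8032°, L = 28.1303 m

Let ψ = atan2(Δy, Δx) = atan2(8.55, -16.95) = 153.2325° be the start→goal bearing.
Normalize: d = |goal − start| / ρ = 18.984336/1.96 = 9.685886, α = (θ_start − ψ) mod 360° = 215.2675° = 3.757127 rad, β = (θ_goal − ψ) mod 360° = 167.7675° = 2.928095 rad.
Common terms: sin α = -0.577395, cos α = -0.816465, sin β = 0.211879, cos β = -0.977296, cos(α−β) = 0.675590, d² = 93.816379. Work in radians in the unit-radius frame; every candidate has L = ρ·(t + p + q).
LSL: p² = 2 + d² − 2cos(α−β) + 2d(sin α − sin β) = 79.175568; p = √p² = 8.898065; φ = atan2(cos β − cos α, d + sin α − sin β) = -0.018076 rad; t = (φ − α) mod 2π = 2.507983 rad, q = (β − φ) mod 2π = 2.946171 rad → L = 1.96·(2.507983 + 8.898065 + 2.946171) = 1.96·14.352219 = 28.130350 m
RSR: p² = 2 + d² − 2cos(α−β) + 2d(sin β − sin α) = 109.754829; p = √p² = 10.476394; φ = atan2(cos α − cos β, d − sin α + sin β) = 0.015352 rad; t = (α − φ) mod 2π = 3.741774 rad, q = (φ − β) mod 2π = 3.370442 rad → L = 1.96·(3.741774 + 10.476394 + 3.370442) = 1.96·17.588611 = 34.473677 m
LSR: p² = d² − 2 + 2cos(α−β) + 2d(sin α + sin β) = 86.086873; p = √p² = 9.278301; φ = atan2(−cos α − cos β, d + sin α + sin β) − atan2(−2, p) = 0.402440 rad; t = (φ − α) mod 2π = 2.928498 rad, q = (φ − β) mod 2π = 3.757529 rad → L = 1.96·(2.928498 + 9.278301 + 3.757529) = 1.96·15.964329 = 31.290084 m
RSL: p² = d² − 2 + 2cos(α−β) − 2d(sin α + sin β) = 100.248245; p = √p² = 10.012405; φ = atan2(cos α + cos β, d − sin α − sin β) − atan2(2, p) = -0.373757 rad; t = (α − φ) mod 2π = 4.130884 rad, q = (β − φ) mod 2π = 3.301852 rad → L = 1.96·(4.130884 + 10.012405 + 3.301852) = 1.96·17.445141 = 34.192476 m
RLR: c = (6 − d² + 2cos(α−β) + 2d(sin α − sin β))/8 = -12.719354, |c| > 1 → infeasible
LRL: c = (6 − d² + 2cos(α−β) − 2d(sin α − sin β))/8 = -8.896946, |c| > 1 → infeasible
Shortest: LSL with L = 28.130350 m ≈ 28.1303 m
Convert LSL to answer units (arcs ×180/π): t = 2.507983·180/π = 143.6968°, p = ρ·p = 1.96·8.898065 = 17.4402 m, q = 2.946171·180/π = 168.8032°, L = 28.1303 m.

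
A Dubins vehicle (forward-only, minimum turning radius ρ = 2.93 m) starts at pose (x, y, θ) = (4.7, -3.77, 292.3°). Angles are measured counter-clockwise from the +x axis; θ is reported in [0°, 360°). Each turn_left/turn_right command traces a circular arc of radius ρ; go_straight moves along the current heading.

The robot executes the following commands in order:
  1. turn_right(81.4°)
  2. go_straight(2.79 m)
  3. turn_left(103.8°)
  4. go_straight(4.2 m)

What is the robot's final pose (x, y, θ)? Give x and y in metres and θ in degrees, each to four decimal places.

set_pose: (x, y, θ) = (4.7000, -3.7700, 292.3000°), ρ = 2.93
turn_right(81.4°): centre at ρ to the right, rotate −81.4° → (3.4938, -7.3959, 210.9000°)
go_straight(2.79): x += 2.79·cos θ, y += 2.79·sin θ → (1.0998, -8.8287, 210.9000°)
turn_left(103.8°): centre at ρ to the left, rotate +103.8° → (0.5218, -13.4038, 314.7000°)
go_straight(4.2): x += 4.2·cos θ, y += 4.2·sin θ → (3.4761, -16.3892, 314.7000°)

(3.4761, -16.3892, 314.7000°)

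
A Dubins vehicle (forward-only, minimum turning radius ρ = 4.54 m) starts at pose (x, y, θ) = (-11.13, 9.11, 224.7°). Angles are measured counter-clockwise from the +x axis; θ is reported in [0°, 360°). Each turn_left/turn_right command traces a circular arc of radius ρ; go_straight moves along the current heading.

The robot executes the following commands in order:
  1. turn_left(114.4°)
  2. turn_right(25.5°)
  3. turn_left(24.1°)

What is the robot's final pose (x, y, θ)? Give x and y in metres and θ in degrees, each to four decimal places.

set_pose: (x, y, θ) = (-11.1300, 9.1100, 224.7000°), ρ = 4.54
turn_left(114.4°): centre at ρ to the left, rotate +114.4° → (-9.5562, 1.6417, 339.1000°)
turn_right(25.5°): centre at ρ to the right, rotate −25.5° → (-7.8880, 0.5313, 313.6000°)
turn_left(24.1°): centre at ρ to the left, rotate +24.1° → (-6.3230, -0.5383, 337.7000°)

(-6.3230, -0.5383, 337.7000°)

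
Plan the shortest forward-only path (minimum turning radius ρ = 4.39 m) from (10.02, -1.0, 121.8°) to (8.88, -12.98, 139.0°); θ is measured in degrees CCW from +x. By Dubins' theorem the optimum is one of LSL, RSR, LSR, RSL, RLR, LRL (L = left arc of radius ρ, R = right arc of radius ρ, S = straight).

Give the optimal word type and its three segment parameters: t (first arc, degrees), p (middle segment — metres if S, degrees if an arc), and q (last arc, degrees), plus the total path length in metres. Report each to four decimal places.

RSR: t = 222.0772°, p = 11.1592 m, q = 120.7228°, L = 37.4245 m

Let ψ = atan2(Δy, Δx) = atan2(-11.98, -1.14) = -95.4358° be the start→goal bearing.
Normalize: d = |goal − start| / ρ = 12.034118/4.39 = 2.741257, α = (θ_start − ψ) mod 360° = 217.2358° = 3.791480 rad, β = (θ_goal − ψ) mod 360° = 234.4358° = 4.091677 rad.
Common terms: sin α = -0.605097, cos α = -0.796152, sin β = -0.813465, cos β = -0.581615, cos(α−β) = 0.955278, d² = 7.514490. Work in radians in the unit-radius frame; every candidate has L = ρ·(t + p + q).
LSL: p² = 2 + d² − 2cos(α−β) + 2d(sin α − sin β) = 8.746311; p = √p² = 2.957416; φ = atan2(cos β − cos α, d + sin α − sin β) = 0.072606 rad; t = (φ − α) mod 2π = 2.564311 rad, q = (β − φ) mod 2π = 4.019071 rad → L = 4.39·(2.564311 + 2.957416 + 4.019071) = 4.39·9.540798 = 41.884104 m
RSR: p² = 2 + d² − 2cos(α−β) + 2d(sin β − sin α) = 6.461555; p = √p² = 2.541959; φ = atan2(cos α − cos β, d − sin α + sin β) = -0.084499 rad; t = (α − φ) mod 2π = 3.875979 rad, q = (φ − β) mod 2π = 2.107009 rad → L = 4.39·(3.875979 + 2.541959 + 2.107009) = 4.39·8.524948 = 37.424520 m
LSR: p² = d² − 2 + 2cos(α−β) + 2d(sin α + sin β) = -0.352236 < 0 → infeasible
RSL: p² = d² − 2 + 2cos(α−β) − 2d(sin α + sin β) = 15.202330; p = √p² = 3.899016; φ = atan2(cos α + cos β, d − sin α − sin β) − atan2(2, p) = -0.793791 rad; t = (α − φ) mod 2π = 4.585271 rad, q = (β − φ) mod 2π = 4.885467 rad → L = 4.39·(4.585271 + 3.899016 + 4.885467) = 4.39·13.369755 = 58.693223 m
RLR: c = (6 − d² + 2cos(α−β) + 2d(sin α − sin β))/8 = 0.192306; p = 2π − arccos c = 4.905900 rad; φ = atan2(cos α − cos β, d − sin α + sin β) = -0.084499 rad; t = (α − φ + p/2) mod 2π = 0.045744 rad, q = (α − β − t + p) mod 2π = 4.559960 rad → L = 4.39·(0.045744 + 4.905900 + 4.559960) = 4.39·9.511603 = 41.755939 m
LRL: c = (6 − d² + 2cos(α−β) − 2d(sin α − sin β))/8 = -0.093289; p = 2π − arccos c = 4.618964 rad; φ = atan2(cos β − cos α, d + sin α − sin β) = 0.072606 rad; t = (φ − α + p/2) mod 2π = 4.873793 rad, q = (β − α − t + p) mod 2π = 0.045368 rad → L = 4.39·(4.873793 + 4.618964 + 0.045368) = 4.39·9.538125 = 41.872369 m
Shortest: RSR with L = 37.424520 m ≈ 37.4245 m
Convert RSR to answer units (arcs ×180/π): t = 3.875979·180/π = 222.0772°, p = ρ·p = 4.39·2.541959 = 11.1592 m, q = 2.107009·180/π = 120.7228°, L = 37.4245 m.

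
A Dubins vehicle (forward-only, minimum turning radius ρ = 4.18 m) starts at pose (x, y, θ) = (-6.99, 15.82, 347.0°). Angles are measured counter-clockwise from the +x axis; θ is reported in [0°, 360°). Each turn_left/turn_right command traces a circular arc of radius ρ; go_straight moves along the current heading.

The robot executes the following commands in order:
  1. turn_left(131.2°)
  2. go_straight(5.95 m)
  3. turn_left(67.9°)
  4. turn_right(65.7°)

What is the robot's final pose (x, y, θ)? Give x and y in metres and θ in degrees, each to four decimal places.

set_pose: (x, y, θ) = (-6.9900, 15.8200, 347.0000°), ρ = 4.18
turn_left(131.2°): centre at ρ to the left, rotate +131.2° → (-2.3659, 21.8681, 478.2000° ≡ 118.2000°)
go_straight(5.95): x += 5.95·cos θ, y += 5.95·sin θ → (-5.1775, 27.1119, 118.2000°)
turn_left(67.9°): centre at ρ to the left, rotate +67.9° → (-9.3056, 29.2930, 186.1000°)
turn_right(65.7°): centre at ρ to the right, rotate −65.7° → (-13.3551, 31.3341, 120.4000°)

(-13.3551, 31.3341, 120.4000°)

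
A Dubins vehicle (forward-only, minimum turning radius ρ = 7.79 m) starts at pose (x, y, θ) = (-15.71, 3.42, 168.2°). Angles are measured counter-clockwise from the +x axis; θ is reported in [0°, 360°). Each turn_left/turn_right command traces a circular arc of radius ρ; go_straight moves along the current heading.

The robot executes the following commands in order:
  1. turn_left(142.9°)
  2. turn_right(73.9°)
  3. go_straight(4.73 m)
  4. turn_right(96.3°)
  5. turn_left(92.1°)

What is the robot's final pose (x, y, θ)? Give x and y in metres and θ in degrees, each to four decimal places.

set_pose: (x, y, θ) = (-15.7100, 3.4200, 168.2000°), ρ = 7.79
turn_left(142.9°): centre at ρ to the left, rotate +142.9° → (-23.1733, -9.3263, 311.1000°)
turn_right(73.9°): centre at ρ to the right, rotate −73.9° → (-22.4955, -18.6672, 237.2000°)
go_straight(4.73): x += 4.73·cos θ, y += 4.73·sin θ → (-25.0578, -22.6431, 237.2000°)
turn_right(96.3°): centre at ρ to the right, rotate −96.3° → (-36.5188, -24.4686, 140.9000°)
turn_left(92.1°): centre at ρ to the left, rotate +92.1° → (-47.6531, -25.8258, 233.0000°)

(-47.6531, -25.8258, 233.0000°)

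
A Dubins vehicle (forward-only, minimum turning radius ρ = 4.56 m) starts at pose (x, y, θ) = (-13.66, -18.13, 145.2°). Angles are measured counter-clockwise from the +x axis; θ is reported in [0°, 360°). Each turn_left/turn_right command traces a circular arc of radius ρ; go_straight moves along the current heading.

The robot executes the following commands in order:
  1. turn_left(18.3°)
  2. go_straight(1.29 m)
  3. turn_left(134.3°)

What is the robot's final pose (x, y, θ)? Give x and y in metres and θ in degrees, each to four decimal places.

(-21.5330, -23.6348, 297.8000°)

set_pose: (x, y, θ) = (-13.6600, -18.1300, 145.2000°), ρ = 4.56
turn_left(18.3°): centre at ρ to the left, rotate +18.3° → (-14.9673, -17.5022, 163.5000°)
go_straight(1.29): x += 1.29·cos θ, y += 1.29·sin θ → (-16.2042, -17.1358, 163.5000°)
turn_left(134.3°): centre at ρ to the left, rotate +134.3° → (-21.5330, -23.6348, 297.8000°)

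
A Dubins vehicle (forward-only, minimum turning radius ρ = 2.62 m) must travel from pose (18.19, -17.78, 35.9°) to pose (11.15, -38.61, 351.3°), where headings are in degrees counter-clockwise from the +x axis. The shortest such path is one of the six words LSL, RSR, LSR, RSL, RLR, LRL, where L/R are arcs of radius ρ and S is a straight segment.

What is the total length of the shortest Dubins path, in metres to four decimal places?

Let ψ = atan2(Δy, Δx) = atan2(-20.83, -7.04) = -108.6739° be the start→goal bearing.
Normalize: d = |goal − start| / ρ = 21.987508/2.62 = 8.392179, α = (θ_start − ψ) mod 360° = 144.5739° = 2.523291 rad, β = (θ_goal − ψ) mod 360° = 99.9739° = 1.744874 rad.
Common terms: sin α = 0.579652, cos α = -0.814864, sin β = 0.984887, cos β = -0.173200, cos(α−β) = 0.712026, d² = 70.428661. Work in radians in the unit-radius frame; every candidate has L = ρ·(t + p + q).
LSL: p² = 2 + d² − 2cos(α−β) + 2d(sin α − sin β) = 64.203007; p = √p² = 8.012678; φ = atan2(cos β − cos α, d + sin α − sin β) = 0.080167 rad; t = (φ − α) mod 2π = 3.840061 rad, q = (β − φ) mod 2π = 1.664707 rad → L = 2.62·(3.840061 + 8.012678 + 1.664707) = 2.62·13.517446 = 35.415710 m
RSR: p² = 2 + d² − 2cos(α−β) + 2d(sin β − sin α) = 77.806210; p = √p² = 8.820783; φ = atan2(cos α − cos β, d − sin α + sin β) = -0.072809 rad; t = (α − φ) mod 2π = 2.596100 rad, q = (φ − β) mod 2π = 4.465502 rad → L = 2.62·(2.596100 + 8.820783 + 4.465502) = 2.62·15.882385 = 41.611849 m
LSR: p² = d² − 2 + 2cos(α−β) + 2d(sin α + sin β) = 96.112491; p = √p² = 9.803698; φ = atan2(−cos α − cos β, d + sin α + sin β) − atan2(−2, p) = 0.300155 rad; t = (φ − α) mod 2π = 4.060050 rad, q = (φ − β) mod 2π = 4.838467 rad → L = 2.62·(4.060050 + 9.803698 + 4.838467) = 2.62·18.702214 = 48.999801 m
RSL: p² = d² − 2 + 2cos(α−β) − 2d(sin α + sin β) = 43.592935; p = √p² = 6.602495; φ = atan2(cos α + cos β, d − sin α − sin β) − atan2(2, p) = -0.437847 rad; t = (α − φ) mod 2π = 2.961138 rad, q = (β − φ) mod 2π = 2.182721 rad → L = 2.62·(2.961138 + 6.602495 + 2.182721) = 2.62·11.746354 = 30.775448 m
RLR: c = (6 − d² + 2cos(α−β) + 2d(sin α − sin β))/8 = -8.725776, |c| > 1 → infeasible
LRL: c = (6 − d² + 2cos(α−β) − 2d(sin α − sin β))/8 = -7.025376, |c| > 1 → infeasible
Shortest: RSL with L = 30.775448 m ≈ 30.7754 m

30.7754 m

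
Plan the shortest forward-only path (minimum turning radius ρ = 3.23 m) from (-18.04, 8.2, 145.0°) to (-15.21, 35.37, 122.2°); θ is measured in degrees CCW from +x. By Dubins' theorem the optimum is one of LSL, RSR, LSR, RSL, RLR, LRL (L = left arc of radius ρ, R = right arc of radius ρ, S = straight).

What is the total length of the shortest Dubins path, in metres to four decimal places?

Let ψ = atan2(Δy, Δx) = atan2(27.17, 2.83) = 84.0536° be the start→goal bearing.
Normalize: d = |goal − start| / ρ = 27.316987/3.23 = 8.457272, α = (θ_start − ψ) mod 360° = 60.9464° = 1.063716 rad, β = (θ_goal − ψ) mod 360° = 38.1464° = 0.665781 rad.
Common terms: sin α = 0.874166, cos α = 0.485627, sin β = 0.617673, cos β = 0.786435, cos(α−β) = 0.921863, d² = 71.525444. Work in radians in the unit-radius frame; every candidate has L = ρ·(t + p + q).
LSL: p² = 2 + d² − 2cos(α−β) + 2d(sin α − sin β) = 76.020174; p = √p² = 8.718955; φ = atan2(cos β − cos α, d + sin α − sin β) = 0.034507 rad; t = (φ − α) mod 2π = 5.253977 rad, q = (β − φ) mod 2π = 0.631274 rad → L = 3.23·(5.253977 + 8.718955 + 0.631274) = 3.23·14.604205 = 47.171582 m
RSR: p² = 2 + d² − 2cos(α−β) + 2d(sin β − sin α) = 67.343261; p = √p² = 8.206294; φ = atan2(cos α − cos β, d − sin α + sin β) = -0.036664 rad; t = (α − φ) mod 2π = 1.100380 rad, q = (φ − β) mod 2π = 5.580741 rad → L = 3.23·(1.100380 + 8.206294 + 5.580741) = 3.23·14.887414 = 48.086348 m
LSR: p² = d² − 2 + 2cos(α−β) + 2d(sin α + sin β) = 96.602952; p = √p² = 9.828680; φ = atan2(−cos α − cos β, d + sin α + sin β) − atan2(−2, p) = 0.073578 rad; t = (φ − α) mod 2π = 5.293048 rad, q = (φ − β) mod 2π = 5.690983 rad → L = 3.23·(5.293048 + 9.828680 + 5.690983) = 3.23·20.812711 = 67.225056 m
RSL: p² = d² − 2 + 2cos(α−β) − 2d(sin α + sin β) = 46.135388; p = √p² = 6.792304; φ = atan2(cos α + cos β, d − sin α − sin β) − atan2(2, p) = -0.105724 rad; t = (α − φ) mod 2π = 1.169440 rad, q = (β − φ) mod 2π = 0.771505 rad → L = 3.23·(1.169440 + 6.792304 + 0.771505) = 3.23·8.733248 = 28.208390 m
RLR: c = (6 − d² + 2cos(α−β) + 2d(sin α − sin β))/8 = -7.417908, |c| > 1 → infeasible
LRL: c = (6 − d² + 2cos(α−β) − 2d(sin α − sin β))/8 = -8.502522, |c| > 1 → infeasible
Shortest: RSL with L = 28.208390 m ≈ 28.2084 m

28.2084 m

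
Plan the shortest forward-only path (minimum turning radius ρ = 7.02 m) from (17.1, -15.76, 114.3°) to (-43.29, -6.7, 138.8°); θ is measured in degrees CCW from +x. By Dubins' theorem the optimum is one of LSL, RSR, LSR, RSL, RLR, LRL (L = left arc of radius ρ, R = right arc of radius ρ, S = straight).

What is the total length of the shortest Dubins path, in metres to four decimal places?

Let ψ = atan2(Δy, Δx) = atan2(9.06, -60.39) = 171.4678° be the start→goal bearing.
Normalize: d = |goal − start| / ρ = 61.065831/7.02 = 8.698836, α = (θ_start − ψ) mod 360° = 302.8322° = 5.285418 rad, β = (θ_goal − ψ) mod 360° = 327.3322° = 5.713024 rad.
Common terms: sin α = -0.840262, cos α = 0.542180, sin β = -0.539768, cos β = 0.841814, cos(α−β) = 0.909961, d² = 75.669753. Work in radians in the unit-radius frame; every candidate has L = ρ·(t + p + q).
LSL: p² = 2 + d² − 2cos(α−β) + 2d(sin α − sin β) = 70.621926; p = √p² = 8.403685; φ = atan2(cos β − cos α, d + sin α − sin β) = 0.035663 rad; t = (φ − α) mod 2π = 1.033430 rad, q = (β − φ) mod 2π = 5.677361 rad → L = 7.02·(1.033430 + 8.403685 + 5.677361) = 7.02·15.114476 = 106.103623 m
RSR: p² = 2 + d² − 2cos(α−β) + 2d(sin β − sin α) = 81.077735; p = √p² = 9.004318; φ = atan2(cos α − cos β, d − sin α + sin β) = -0.033283 rad; t = (α − φ) mod 2π = 5.318701 rad, q = (φ − β) mod 2π = 0.536879 rad → L = 7.02·(5.318701 + 9.004318 + 0.536879) = 7.02·14.859897 = 104.316479 m
LSR: p² = d² − 2 + 2cos(α−β) + 2d(sin α + sin β) = 51.480359; p = √p² = 7.174981; φ = atan2(−cos α − cos β, d + sin α + sin β) − atan2(−2, p) = 0.084952 rad; t = (φ − α) mod 2π = 1.082719 rad, q = (φ − β) mod 2π = 0.655113 rad → L = 7.02·(1.082719 + 7.174981 + 0.655113) = 7.02·8.912813 = 62.567949 m
RSL: p² = d² − 2 + 2cos(α−β) − 2d(sin α + sin β) = 99.498992; p = √p² = 9.974918; φ = atan2(cos α + cos β, d − sin α − sin β) − atan2(2, p) = -0.061416 rad; t = (α − φ) mod 2π = 5.346834 rad, q = (β − φ) mod 2π = 5.774440 rad → L = 7.02·(5.346834 + 9.974918 + 5.774440) = 7.02·21.096192 = 148.095271 m
RLR: c = (6 − d² + 2cos(α−β) + 2d(sin α − sin β))/8 = -9.134717, |c| > 1 → infeasible
LRL: c = (6 − d² + 2cos(α−β) − 2d(sin α − sin β))/8 = -7.827741, |c| > 1 → infeasible
Shortest: LSR with L = 62.567949 m ≈ 62.5679 m

62.5679 m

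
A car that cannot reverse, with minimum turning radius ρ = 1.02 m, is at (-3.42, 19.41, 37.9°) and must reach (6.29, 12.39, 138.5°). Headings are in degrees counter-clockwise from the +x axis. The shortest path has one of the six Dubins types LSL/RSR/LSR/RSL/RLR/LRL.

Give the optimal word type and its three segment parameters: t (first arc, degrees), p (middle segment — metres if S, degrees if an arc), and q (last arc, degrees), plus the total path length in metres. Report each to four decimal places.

Let ψ = atan2(Δy, Δx) = atan2(-7.02, 9.71) = -35.8657° be the start→goal bearing.
Normalize: d = |goal − start| / ρ = 11.981840/1.02 = 11.746902, α = (θ_start − ψ) mod 360° = 73.7657° = 1.287453 rad, β = (θ_goal − ψ) mod 360° = 174.3657° = 3.043255 rad.
Common terms: sin α = 0.960126, cos α = 0.279567, sin β = 0.098180, cos β = -0.995169, cos(α−β) = -0.183951, d² = 137.989715. Work in radians in the unit-radius frame; every candidate has L = ρ·(t + p + q).
LSL: p² = 2 + d² − 2cos(α−β) + 2d(sin α − sin β) = 160.608026; p = √p² = 12.673122; φ = atan2(cos β − cos α, d + sin α − sin β) = -0.100756 rad; t = (φ − α) mod 2π = 4.894976 rad, q = (β − φ) mod 2π = 3.144011 rad → L = 1.02·(4.894976 + 12.673122 + 3.144011) = 1.02·20.712109 = 21.126351 m
RSR: p² = 2 + d² − 2cos(α−β) + 2d(sin β − sin α) = 120.107210; p = √p² = 10.959344; φ = atan2(cos α − cos β, d − sin α + sin β) = 0.116579 rad; t = (α − φ) mod 2π = 1.170875 rad, q = (φ − β) mod 2π = 3.356509 rad → L = 1.02·(1.170875 + 10.959344 + 3.356509) = 1.02·15.486728 = 15.796462 m
LSR: p² = d² − 2 + 2cos(α−β) + 2d(sin α + sin β) = 160.485442; p = √p² = 12.668285; φ = atan2(−cos α − cos β, d + sin α + sin β) − atan2(−2, p) = 0.212408 rad; t = (φ − α) mod 2π = 5.208140 rad, q = (φ − β) mod 2π = 3.452338 rad → L = 1.02·(5.208140 + 12.668285 + 3.452338) = 1.02·21.328763 = 21.755338 m
RSL: p² = d² − 2 + 2cos(α−β) − 2d(sin α + sin β) = 110.758183; p = √p² = 10.524171; φ = atan2(cos α + cos β, d − sin α − sin β) − atan2(2, p) = -0.254650 rad; t = (α − φ) mod 2π = 1.542103 rad, q = (β − φ) mod 2π = 3.297904 rad → L = 1.02·(1.542103 + 10.524171 + 3.297904) = 1.02·15.364179 = 15.671462 m
RLR: c = (6 − d² + 2cos(α−β) + 2d(sin α − sin β))/8 = -14.013401, |c| > 1 → infeasible
LRL: c = (6 − d² + 2cos(α−β) − 2d(sin α − sin β))/8 = -19.076003, |c| > 1 → infeasible
Shortest: RSL with L = 15.671462 m ≈ 15.6715 m
Convert RSL to answer units (arcs ×180/π): t = 1.542103·180/π = 88.3560°, p = ρ·p = 1.02·10.524171 = 10.7347 m, q = 3.297904·180/π = 188.9560°, L = 15.6715 m.

RSL: t = 88.3560°, p = 10.7347 m, q = 188.9560°, L = 15.6715 m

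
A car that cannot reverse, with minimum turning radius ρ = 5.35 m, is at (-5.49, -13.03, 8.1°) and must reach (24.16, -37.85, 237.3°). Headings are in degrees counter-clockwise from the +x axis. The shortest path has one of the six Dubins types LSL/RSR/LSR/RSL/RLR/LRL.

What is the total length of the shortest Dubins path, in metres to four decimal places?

Let ψ = atan2(Δy, Δx) = atan2(-24.82, 29.65) = -39.9327° be the start→goal bearing.
Normalize: d = |goal − start| / ρ = 38.667233/5.35 = 7.227520, α = (θ_start − ψ) mod 360° = 48.0327° = 0.838328 rad, β = (θ_goal − ψ) mod 360° = 277.2327° = 4.838623 rad.
Common terms: sin α = 0.743526, cos α = 0.668707, sin β = -0.992043, cos β = 0.125899, cos(α−β) = -0.653421, d² = 52.237048. Work in radians in the unit-radius frame; every candidate has L = ρ·(t + p + q).
LSL: p² = 2 + d² − 2cos(α−β) + 2d(sin α − sin β) = 80.631615; p = √p² = 8.979511; φ = atan2(cos β − cos α, d + sin α − sin β) = -0.060486 rad; t = (φ − α) mod 2π = 5.384370 rad, q = (β − φ) mod 2π = 4.899110 rad → L = 5.35·(5.384370 + 8.979511 + 4.899110) = 5.35·19.262991 = 103.057001 m
RSR: p² = 2 + d² − 2cos(α−β) + 2d(sin β − sin α) = 30.456163; p = √p² = 5.518710; φ = atan2(cos α − cos β, d − sin α + sin β) = 0.098517 rad; t = (α − φ) mod 2π = 0.739812 rad, q = (φ − β) mod 2π = 1.543079 rad → L = 5.35·(0.739812 + 5.518710 + 1.543079) = 5.35·7.801601 = 41.738565 m
LSR: p² = d² − 2 + 2cos(α−β) + 2d(sin α + sin β) = 45.337889; p = √p² = 6.733342; φ = atan2(−cos α − cos β, d + sin α + sin β) − atan2(−2, p) = 0.175361 rad; t = (φ − α) mod 2π = 5.620218 rad, q = (φ − β) mod 2π = 1.619923 rad → L = 5.35·(5.620218 + 6.733342 + 1.619923) = 5.35·13.973482 = 74.758129 m
RSL: p² = d² − 2 + 2cos(α−β) − 2d(sin α + sin β) = 52.522525; p = √p² = 7.247243; φ = atan2(cos α + cos β, d − sin α − sin β) − atan2(2, p) = -0.163376 rad; t = (α − φ) mod 2π = 1.001704 rad, q = (β − φ) mod 2π = 5.001999 rad → L = 5.35·(1.001704 + 7.247243 + 5.001999) = 5.35·13.250945 = 70.892557 m
RLR: c = (6 − d² + 2cos(α−β) + 2d(sin α − sin β))/8 = -2.807020, |c| > 1 → infeasible
LRL: c = (6 − d² + 2cos(α−β) − 2d(sin α − sin β))/8 = -9.078952, |c| > 1 → infeasible
Shortest: RSR with L = 41.738565 m ≈ 41.7386 m

41.7386 m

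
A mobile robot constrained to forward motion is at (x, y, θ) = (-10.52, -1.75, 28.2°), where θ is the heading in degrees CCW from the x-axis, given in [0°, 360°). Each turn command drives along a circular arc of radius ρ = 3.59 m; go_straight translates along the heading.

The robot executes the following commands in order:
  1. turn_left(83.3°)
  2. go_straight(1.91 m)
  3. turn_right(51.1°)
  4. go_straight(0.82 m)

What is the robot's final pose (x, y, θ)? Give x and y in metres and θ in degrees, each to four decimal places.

(-8.9525, 8.3087, 60.4000°)

set_pose: (x, y, θ) = (-10.5200, -1.7500, 28.2000°), ρ = 3.59
turn_left(83.3°): centre at ρ to the left, rotate +83.3° → (-8.8763, 2.7296, 111.5000°)
go_straight(1.91): x += 1.91·cos θ, y += 1.91·sin θ → (-9.5763, 4.5067, 111.5000°)
turn_right(51.1°): centre at ρ to the right, rotate −51.1° → (-9.3576, 7.5957, 60.4000°)
go_straight(0.82): x += 0.82·cos θ, y += 0.82·sin θ → (-8.9525, 8.3087, 60.4000°)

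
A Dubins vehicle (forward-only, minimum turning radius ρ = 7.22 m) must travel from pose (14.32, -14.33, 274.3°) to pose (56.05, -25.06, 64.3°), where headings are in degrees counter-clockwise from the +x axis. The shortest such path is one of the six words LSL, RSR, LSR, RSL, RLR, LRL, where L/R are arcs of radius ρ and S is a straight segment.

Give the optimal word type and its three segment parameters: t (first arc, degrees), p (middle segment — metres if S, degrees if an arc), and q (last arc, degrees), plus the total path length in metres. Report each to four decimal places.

Let ψ = atan2(Δy, Δx) = atan2(-10.73, 41.73) = -14.4200° be the start→goal bearing.
Normalize: d = |goal − start| / ρ = 43.087420/7.22 = 5.967787, α = (θ_start − ψ) mod 360° = 288.7200° = 5.039115 rad, β = (θ_goal − ψ) mod 360° = 78.7200° = 1.373924 rad.
Common terms: sin α = -0.947098, cos α = 0.320944, sin β = 0.980683, cos β = 0.195603, cos(α−β) = -0.866025, d² = 35.614479. Work in radians in the unit-radius frame; every candidate has L = ρ·(t + p + q).
LSL: p² = 2 + d² − 2cos(α−β) + 2d(sin α − sin β) = 16.337355; p = √p² = 4.041949; φ = atan2(cos β − cos α, d + sin α − sin β) = -0.031015 rad; t = (φ − α) mod 2π = 1.213055 rad, q = (β − φ) mod 2π = 1.404939 rad → L = 7.22·(1.213055 + 4.041949 + 1.404939) = 7.22·6.659943 = 48.084791 m
RSR: p² = 2 + d² − 2cos(α−β) + 2d(sin β − sin α) = 62.355704; p = √p² = 7.896563; φ = atan2(cos α − cos β, d − sin α + sin β) = 0.015874 rad; t = (α − φ) mod 2π = 5.023242 rad, q = (φ − β) mod 2π = 4.925135 rad → L = 7.22·(5.023242 + 7.896563 + 4.925135) = 7.22·17.844940 = 128.840464 m
LSR: p² = d² − 2 + 2cos(α−β) + 2d(sin α + sin β) = 32.283285; p = √p² = 5.681838; φ = atan2(−cos α − cos β, d + sin α + sin β) − atan2(−2, p) = 0.252594 rad; t = (φ − α) mod 2π = 1.496664 rad, q = (φ − β) mod 2π = 5.161856 rad → L = 7.22·(1.496664 + 5.681838 + 5.161856) = 7.22·12.340358 = 89.097388 m
RSL: p² = d² − 2 + 2cos(α−β) − 2d(sin α + sin β) = 31.481571; p = √p² = 5.610844; φ = atan2(cos α + cos β, d − sin α − sin β) − atan2(2, p) = -0.255585 rad; t = (α − φ) mod 2π = 5.294700 rad, q = (β − φ) mod 2π = 1.629509 rad → L = 7.22·(5.294700 + 5.610844 + 1.629509) = 7.22·12.535053 = 90.503079 m
RLR: c = (6 − d² + 2cos(α−β) + 2d(sin α − sin β))/8 = -6.794463, |c| > 1 → infeasible
LRL: c = (6 − d² + 2cos(α−β) − 2d(sin α − sin β))/8 = -1.042169, |c| > 1 → infeasible
Shortest: LSL with L = 48.084791 m ≈ 48.0848 m
Convert LSL to answer units (arcs ×180/π): t = 1.213055·180/π = 69.5029°, p = ρ·p = 7.22·4.041949 = 29.1829 m, q = 1.404939·180/π = 80.4971°, L = 48.0848 m.

LSL: t = 69.5029°, p = 29.1829 m, q = 80.4971°, L = 48.0848 m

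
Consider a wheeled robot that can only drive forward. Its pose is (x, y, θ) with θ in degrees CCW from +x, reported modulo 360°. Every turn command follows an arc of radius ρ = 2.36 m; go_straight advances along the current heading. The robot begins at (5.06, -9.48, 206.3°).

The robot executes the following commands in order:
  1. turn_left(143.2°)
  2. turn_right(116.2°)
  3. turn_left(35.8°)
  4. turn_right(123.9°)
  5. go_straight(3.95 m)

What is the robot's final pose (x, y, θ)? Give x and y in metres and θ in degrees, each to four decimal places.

(-0.2800, -18.6669, 145.2000°)

set_pose: (x, y, θ) = (5.0600, -9.4800, 206.3000°), ρ = 2.36
turn_left(143.2°): centre at ρ to the left, rotate +143.2° → (5.6756, -13.9162, 349.5000°)
turn_right(116.2°): centre at ρ to the right, rotate −116.2° → (7.1377, -17.6471, 233.3000°)
turn_left(35.8°): centre at ρ to the left, rotate +35.8° → (6.6702, -19.0204, 269.1000°)
turn_right(123.9°): centre at ρ to the right, rotate −123.9° → (2.9636, -20.9212, 145.2000°)
go_straight(3.95): x += 3.95·cos θ, y += 3.95·sin θ → (-0.2800, -18.6669, 145.2000°)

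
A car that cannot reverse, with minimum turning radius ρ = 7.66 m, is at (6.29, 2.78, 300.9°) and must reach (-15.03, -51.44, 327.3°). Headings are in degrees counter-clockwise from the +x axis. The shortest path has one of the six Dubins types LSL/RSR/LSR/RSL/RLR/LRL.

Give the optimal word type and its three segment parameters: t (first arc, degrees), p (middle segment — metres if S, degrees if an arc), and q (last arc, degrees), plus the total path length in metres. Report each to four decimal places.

Let ψ = atan2(Δy, Δx) = atan2(-54.22, -21.32) = -111.4654° be the start→goal bearing.
Normalize: d = |goal − start| / ρ = 58.261057/7.66 = 7.605882, α = (θ_start − ψ) mod 360° = 52.3654° = 0.913948 rad, β = (θ_goal − ψ) mod 360° = 78.7654° = 1.374715 rad.
Common terms: sin α = 0.791921, cos α = 0.610624, sin β = 0.980838, cos β = 0.194827, cos(α−β) = 0.895712, d² = 57.849443. Work in radians in the unit-radius frame; every candidate has L = ρ·(t + p + q).
LSL: p² = 2 + d² − 2cos(α−β) + 2d(sin α − sin β) = 55.184263; p = √p² = 7.428611; φ = atan2(cos β − cos α, d + sin α − sin β) = -0.056002 rad; t = (φ − α) mod 2π = 5.313235 rad, q = (β − φ) mod 2π = 1.430717 rad → L = 7.66·(5.313235 + 7.428611 + 1.430717) = 7.66·14.172563 = 108.561835 m
RSR: p² = 2 + d² − 2cos(α−β) + 2d(sin β − sin α) = 60.931776; p = √p² = 7.805881; φ = atan2(cos α − cos β, d − sin α + sin β) = 0.053292 rad; t = (α − φ) mod 2π = 0.860656 rad, q = (φ − β) mod 2π = 4.961762 rad → L = 7.66·(0.860656 + 7.805881 + 4.961762) = 7.66·13.628299 = 104.392772 m
LSR: p² = d² − 2 + 2cos(α−β) + 2d(sin α + sin β) = 84.607652; p = √p² = 9.198242; φ = atan2(−cos α − cos β, d + sin α + sin β) − atan2(−2, p) = 0.128429 rad; t = (φ − α) mod 2π = 5.497666 rad, q = (φ − β) mod 2π = 5.036899 rad → L = 7.66·(5.497666 + 9.198242 + 5.036899) = 7.66·19.732807 = 151.153302 m
RSL: p² = d² − 2 + 2cos(α−β) − 2d(sin α + sin β) = 30.674081; p = √p² = 5.538419; φ = atan2(cos α + cos β, d − sin α − sin β) − atan2(2, p) = -0.209327 rad; t = (α − φ) mod 2π = 1.123275 rad, q = (β − φ) mod 2π = 1.584042 rad → L = 7.66·(1.123275 + 5.538419 + 1.584042) = 7.66·8.245736 = 63.162339 m
RLR: c = (6 − d² + 2cos(α−β) + 2d(sin α − sin β))/8 = -6.616472, |c| > 1 → infeasible
LRL: c = (6 − d² + 2cos(α−β) − 2d(sin α − sin β))/8 = -5.898033, |c| > 1 → infeasible
Shortest: RSL with L = 63.162339 m ≈ 63.1623 m
Convert RSL to answer units (arcs ×180/π): t = 1.123275·180/π = 64.3589°, p = ρ·p = 7.66·5.538419 = 42.4243 m, q = 1.584042·180/π = 90.7589°, L = 63.1623 m.

RSL: t = 64.3589°, p = 42.4243 m, q = 90.7589°, L = 63.1623 m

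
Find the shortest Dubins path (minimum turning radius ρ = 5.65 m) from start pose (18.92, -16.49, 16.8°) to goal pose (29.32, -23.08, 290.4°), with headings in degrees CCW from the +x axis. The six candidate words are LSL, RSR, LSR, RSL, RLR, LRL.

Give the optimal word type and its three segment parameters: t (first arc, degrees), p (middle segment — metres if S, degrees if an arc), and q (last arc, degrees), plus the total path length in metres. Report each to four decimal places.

RSR: t = 59.0269°, p = 4.6879 m, q = 27.3731°, L = 13.2079 m

Let ψ = atan2(Δy, Δx) = atan2(-6.59, 10.40) = -32.3605° be the start→goal bearing.
Normalize: d = |goal − start| / ρ = 12.312112/5.65 = 2.179135, α = (θ_start − ψ) mod 360° = 49.1605° = 0.858013 rad, β = (θ_goal − ψ) mod 360° = 322.7605° = 5.633234 rad.
Common terms: sin α = 0.756545, cos α = 0.653942, sin β = -0.605147, cos β = 0.796113, cos(α−β) = 0.062791, d² = 4.748629. Work in radians in the unit-radius frame; every candidate has L = ρ·(t + p + q).
LSL: p² = 2 + d² − 2cos(α−β) + 2d(sin α − sin β) = 12.557670; p = √p² = 3.543680; φ = atan2(cos β − cos α, d + sin α − sin β) = 0.040131 rad; t = (φ − α) mod 2π = 5.465302 rad, q = (β − φ) mod 2π = 5.593104 rad → L = 5.65·(5.465302 + 3.543680 + 5.593104) = 5.65·14.602086 = 82.501789 m
RSR: p² = 2 + d² − 2cos(α−β) + 2d(sin β − sin α) = 0.688425; p = √p² = 0.829714; φ = atan2(cos α − cos β, d − sin α + sin β) = -0.172200 rad; t = (α − φ) mod 2π = 1.030214 rad, q = (φ − β) mod 2π = 0.477751 rad → L = 5.65·(1.030214 + 0.829714 + 0.477751) = 5.65·2.337678 = 13.207882 m
LSR: p² = d² − 2 + 2cos(α−β) + 2d(sin α + sin β) = 3.534041; p = √p² = 1.879905; φ = atan2(−cos α − cos β, d + sin α + sin β) − atan2(−2, p) = 0.259759 rad; t = (φ − α) mod 2π = 5.684931 rad, q = (φ − β) mod 2π = 0.909710 rad → L = 5.65·(5.684931 + 1.879905 + 0.909710) = 5.65·8.474545 = 47.881180 m
RSL: p² = d² − 2 + 2cos(α−β) − 2d(sin α + sin β) = 2.214379; p = √p² = 1.488079; φ = atan2(cos α + cos β, d − sin α − sin β) − atan2(2, p) = -0.310326 rad; t = (α − φ) mod 2π = 1.168339 rad, q = (β − φ) mod 2π = 5.943560 rad → L = 5.65·(1.168339 + 1.488079 + 5.943560) = 5.65·8.599978 = 48.589877 m
RLR: c = (6 − d² + 2cos(α−β) + 2d(sin α − sin β))/8 = 0.913947; p = 2π − arccos c = 5.865294 rad; φ = atan2(cos α − cos β, d − sin α + sin β) = -0.172200 rad; t = (α − φ + p/2) mod 2π = 3.962861 rad, q = (α − β − t + p) mod 2π = 3.410398 rad → L = 5.65·(3.962861 + 5.865294 + 3.410398) = 5.65·13.238553 = 74.797825 m
LRL: c = (6 − d² + 2cos(α−β) − 2d(sin α − sin β))/8 = -0.569709; p = 2π − arccos c = 4.106237 rad; φ = atan2(cos β − cos α, d + sin α − sin β) = 0.040131 rad; t = (φ − α + p/2) mod 2π = 1.235236 rad, q = (β − α − t + p) mod 2π = 1.363037 rad → L = 5.65·(1.235236 + 4.106237 + 1.363037) = 5.65·6.704511 = 37.880484 m
Shortest: RSR with L = 13.207882 m ≈ 13.2079 m
Convert RSR to answer units (arcs ×180/π): t = 1.030214·180/π = 59.0269°, p = ρ·p = 5.65·0.829714 = 4.6879 m, q = 0.477751·180/π = 27.3731°, L = 13.2079 m.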